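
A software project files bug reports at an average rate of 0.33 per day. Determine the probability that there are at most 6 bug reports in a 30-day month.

0.1366

Over the interval, μ = 0.33 × 30 = 9.9 (a 30-day month = 30 days).
P(N ≤ 6) = Σ_{j=0}^{6} e^(−μ) μ^j/j! ≈ 0.1366.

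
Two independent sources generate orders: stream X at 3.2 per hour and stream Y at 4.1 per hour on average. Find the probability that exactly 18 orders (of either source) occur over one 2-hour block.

Independent Poisson processes superpose: combined rate λ = 3.2 + 4.1 = 7.3 per hour.
Over the interval, μ = 7.3 × 2 = 14.6 (a 2-hour block = 2 hours).
P(N = 18) = e^(−14.6) · 14.6^18/18! ≈ 0.0648.

0.0648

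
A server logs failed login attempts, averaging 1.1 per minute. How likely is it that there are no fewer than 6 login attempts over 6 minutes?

Over the interval, μ = 1.1 × 6 = 6.6 (6 minutes).
P(N ≥ 6) = 1 − P(N ≤ 5) = 1 − Σ_{j=0}^{5} e^(−μ) μ^j/j! ≈ 0.6453.

0.6453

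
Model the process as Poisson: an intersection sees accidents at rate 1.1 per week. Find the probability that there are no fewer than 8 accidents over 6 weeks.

Over the interval, μ = 1.1 × 6 = 6.6 (6 weeks).
P(N ≥ 8) = 1 − P(N ≤ 7) = 1 − Σ_{j=0}^{7} e^(−μ) μ^j/j! ≈ 0.3419.

0.3419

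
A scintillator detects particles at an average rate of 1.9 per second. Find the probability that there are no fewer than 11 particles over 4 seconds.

0.1465

Over the interval, μ = 1.9 × 4 = 7.6 (4 seconds).
P(N ≥ 11) = 1 − P(N ≤ 10) = 1 − Σ_{j=0}^{10} e^(−μ) μ^j/j! ≈ 0.1465.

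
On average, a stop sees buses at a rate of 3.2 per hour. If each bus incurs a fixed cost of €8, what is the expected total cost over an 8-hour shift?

€204.8

E[N] = 3.2 × 8 = 25.6 (an 8-hour shift = 8 hours); E[cost] = 25.6 × €8 = €204.8.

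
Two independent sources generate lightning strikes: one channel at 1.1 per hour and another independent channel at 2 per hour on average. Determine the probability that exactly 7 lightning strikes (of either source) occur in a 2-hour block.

Independent Poisson processes superpose: combined rate λ = 1.1 + 2 = 3.1 per hour.
Over the interval, μ = 3.1 × 2 = 6.2 (a 2-hour block = 2 hours).
P(N = 7) = e^(−6.2) · 6.2^7/7! ≈ 0.1418.

0.1418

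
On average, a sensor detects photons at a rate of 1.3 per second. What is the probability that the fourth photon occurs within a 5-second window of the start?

Over the interval, μ = 1.3 × 5 = 6.5 (a 5-second window = 5 seconds).
The fourth arrival falls in the interval iff at least 4 events occur there: P(S_4 ≤ t) = P(N ≥ 4) = 1 − P(N ≤ 3) ≈ 0.8882.

0.8882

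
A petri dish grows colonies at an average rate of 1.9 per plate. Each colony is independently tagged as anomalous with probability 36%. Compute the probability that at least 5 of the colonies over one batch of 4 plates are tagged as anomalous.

0.1425

Thinning: the colonies that are tagged as anomalous themselves form a Poisson process with rate 0.36 × 1.9 = 0.684 per plate.
Over the interval, μ = 0.684 × 4 = 2.736 (a batch of 4 plates = 4 plates).
P(N ≥ 5) = 1 − P(N ≤ 4) ≈ 0.1425.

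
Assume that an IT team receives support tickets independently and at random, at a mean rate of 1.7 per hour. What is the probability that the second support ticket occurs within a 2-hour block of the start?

0.8532

Over the interval, μ = 1.7 × 2 = 3.4 (a 2-hour block = 2 hours).
The second arrival falls in the interval iff at least 2 events occur there: P(S_2 ≤ t) = P(N ≥ 2) = 1 − P(N ≤ 1) ≈ 0.8532.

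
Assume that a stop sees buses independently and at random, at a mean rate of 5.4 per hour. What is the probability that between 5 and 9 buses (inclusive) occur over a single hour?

With mean μ = 5.4 per hour,
P(5 ≤ N ≤ 9) = Σ_{j=5}^{9} e^(−5.4) · 5.4^j/j! ≈ 0.5779.

0.5779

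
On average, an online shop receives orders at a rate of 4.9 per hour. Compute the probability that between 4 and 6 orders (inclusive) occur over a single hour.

With mean μ = 4.9 per hour,
P(4 ≤ N ≤ 6) = Σ_{j=4}^{6} e^(−4.9) · 4.9^j/j! ≈ 0.4973.

0.4973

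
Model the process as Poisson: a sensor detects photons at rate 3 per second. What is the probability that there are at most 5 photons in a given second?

With mean μ = 3 per second,
P(N ≤ 5) = Σ_{j=0}^{5} e^(−μ) μ^j/j! ≈ 0.9161.

0.9161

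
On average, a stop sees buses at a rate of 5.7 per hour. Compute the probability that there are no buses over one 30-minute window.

Over the interval, μ = 5.7 × 0.5 = 2.85 (a 30-minute window = 0.5 hours).
P(N = 0) = e^(−μ) μ^0/0! = e^(−2.85) · 2.85^0/1 ≈ 0.0578.

0.0578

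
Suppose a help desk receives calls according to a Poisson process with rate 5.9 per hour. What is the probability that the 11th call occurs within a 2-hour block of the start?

Over the interval, μ = 5.9 × 2 = 11.8 (a 2-hour block = 2 hours).
The 11th arrival falls in the interval iff at least 11 events occur there: P(S_11 ≤ t) = P(N ≥ 11) = 1 − P(N ≤ 10) ≈ 0.6315.

0.6315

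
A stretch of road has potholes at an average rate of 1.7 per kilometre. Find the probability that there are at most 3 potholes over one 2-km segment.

0.5584

Over the interval, μ = 1.7 × 2 = 3.4 (a 2-km segment = 2 kilometres).
P(N ≤ 3) = Σ_{j=0}^{3} e^(−μ) μ^j/j! ≈ 0.5584.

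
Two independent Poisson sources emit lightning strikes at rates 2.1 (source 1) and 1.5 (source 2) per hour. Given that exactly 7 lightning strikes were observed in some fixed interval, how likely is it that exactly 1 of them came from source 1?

0.0214

Given the total, each event is independently from source 1 with probability p = λ_1/(λ_1+λ_2) = 2.1/3.6 ≈ 0.5833.
So K ~ Binomial(7, 2.1/3.6): P(K = 1) = C(7,1) · (2.1/3.6)^1 · (1.5/3.6)^6 ≈ 0.0214.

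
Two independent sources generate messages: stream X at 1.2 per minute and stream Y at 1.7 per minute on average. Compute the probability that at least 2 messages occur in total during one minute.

Independent Poisson processes superpose: combined rate λ = 1.2 + 1.7 = 2.9 per minute.
So μ = 2.9.
P(N ≥ 2) = 1 − P(N ≤ 1) ≈ 0.7854.

0.7854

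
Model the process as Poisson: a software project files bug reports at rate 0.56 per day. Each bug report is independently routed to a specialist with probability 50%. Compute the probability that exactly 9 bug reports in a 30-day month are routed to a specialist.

Thinning: the bug reports that are routed to a specialist themselves form a Poisson process with rate 0.5 × 0.56 = 0.28 per day.
Over the interval, μ = 0.28 × 30 = 8.4 (a 30-day month = 30 days).
P(N = 9) = e^(−8.4) · 8.4^9/9! ≈ 0.1290.

0.1290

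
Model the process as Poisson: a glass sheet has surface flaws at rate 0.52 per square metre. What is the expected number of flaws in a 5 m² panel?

E[N] = λt = 0.52 × 5 = 2.6 (a 5 m² panel = 5 square metres).

2.6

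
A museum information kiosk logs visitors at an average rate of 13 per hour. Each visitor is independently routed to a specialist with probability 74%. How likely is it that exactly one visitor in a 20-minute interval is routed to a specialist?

0.1298

Thinning: the visitors that are routed to a specialist themselves form a Poisson process with rate 0.74 × 13 = 9.62 per hour.
Over the interval, μ = 9.62 × 1/3 ≈ 3.20667 (a 20-minute interval = 1/3 hours).
P(N = 1) = e^(−3.20667) · 3.20667^1/1! ≈ 0.1298.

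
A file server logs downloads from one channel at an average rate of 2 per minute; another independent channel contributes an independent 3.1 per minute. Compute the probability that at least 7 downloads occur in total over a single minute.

0.2526

Independent Poisson processes superpose: combined rate λ = 2 + 3.1 = 5.1 per minute.
So μ = 5.1.
P(N ≥ 7) = 1 − P(N ≤ 6) ≈ 0.2526.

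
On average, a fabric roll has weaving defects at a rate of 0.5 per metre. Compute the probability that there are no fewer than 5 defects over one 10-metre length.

Over the interval, μ = 0.5 × 10 = 5 (a 10-metre length = 10 metres).
P(N ≥ 5) = 1 − P(N ≤ 4) = 1 − Σ_{j=0}^{4} e^(−μ) μ^j/j! ≈ 0.5595.

0.5595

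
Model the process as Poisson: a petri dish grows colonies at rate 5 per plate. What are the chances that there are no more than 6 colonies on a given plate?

With mean μ = 5 per plate,
P(N ≤ 6) = Σ_{j=0}^{6} e^(−μ) μ^j/j! ≈ 0.7622.

0.7622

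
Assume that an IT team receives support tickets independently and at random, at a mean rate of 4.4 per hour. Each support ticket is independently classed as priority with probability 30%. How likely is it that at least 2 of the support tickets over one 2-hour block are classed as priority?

0.7402

Thinning: the support tickets that are classed as priority themselves form a Poisson process with rate 0.3 × 4.4 = 1.32 per hour.
Over the interval, μ = 1.32 × 2 = 2.64 (a 2-hour block = 2 hours).
P(N ≥ 2) = 1 − P(N ≤ 1) ≈ 0.7402.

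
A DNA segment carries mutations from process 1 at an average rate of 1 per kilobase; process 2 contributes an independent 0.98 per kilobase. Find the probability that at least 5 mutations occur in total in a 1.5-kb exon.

0.1797

Independent Poisson processes superpose: combined rate λ = 1 + 0.98 = 1.98 per kilobase.
Over the interval, μ = 1.98 × 1.5 = 2.97 (a 1.5-kb exon = 1.5 kilobases).
P(N ≥ 5) = 1 − P(N ≤ 4) ≈ 0.1797.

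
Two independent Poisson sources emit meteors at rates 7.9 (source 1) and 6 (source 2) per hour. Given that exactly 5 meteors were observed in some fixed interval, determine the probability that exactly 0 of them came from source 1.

Given the total, each event is independently from source 1 with probability p = λ_1/(λ_1+λ_2) = 7.9/13.9 ≈ 0.5683.
So K ~ Binomial(5, 7.9/13.9): P(K = 0) = C(5,0) · (7.9/13.9)^0 · (6/13.9)^5 ≈ 0.0150.

0.0150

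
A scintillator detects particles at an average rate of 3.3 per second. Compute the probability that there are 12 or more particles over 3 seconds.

0.2919

Over the interval, μ = 3.3 × 3 = 9.9 (3 seconds).
P(N ≥ 12) = 1 − P(N ≤ 11) = 1 − Σ_{j=0}^{11} e^(−μ) μ^j/j! ≈ 0.2919.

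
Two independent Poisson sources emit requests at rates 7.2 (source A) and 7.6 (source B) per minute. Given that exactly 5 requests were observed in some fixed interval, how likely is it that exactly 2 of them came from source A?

Given the total, each event is independently from source A with probability p = λ_A/(λ_A+λ_B) = 7.2/14.8 ≈ 0.4865.
So K ~ Binomial(5, 7.2/14.8): P(K = 2) = C(5,2) · (7.2/14.8)^2 · (7.6/14.8)^3 ≈ 0.3205.

0.3205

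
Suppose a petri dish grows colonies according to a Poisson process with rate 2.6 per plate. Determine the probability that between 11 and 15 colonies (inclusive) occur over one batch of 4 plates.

0.4028

Over the interval, μ = 2.6 × 4 = 10.4 (a batch of 4 plates = 4 plates).
P(11 ≤ N ≤ 15) = Σ_{j=11}^{15} e^(−10.4) · 10.4^j/j! ≈ 0.4028.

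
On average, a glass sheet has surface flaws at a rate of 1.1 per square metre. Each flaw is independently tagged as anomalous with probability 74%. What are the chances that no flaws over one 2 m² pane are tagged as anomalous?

0.1963

Thinning: the flaws that are tagged as anomalous themselves form a Poisson process with rate 0.74 × 1.1 = 0.814 per square metre.
Over the interval, μ = 0.814 × 2 = 1.628 (a 2 m² pane = 2 square metres).
P(N = 0) = e^(−1.628) · 1.628^0/0! ≈ 0.1963.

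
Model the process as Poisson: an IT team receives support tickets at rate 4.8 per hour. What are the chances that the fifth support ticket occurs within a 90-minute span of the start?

Over the interval, μ = 4.8 × 1.5 = 7.2 (a 90-minute span = 1.5 hours).
The fifth arrival falls in the interval iff at least 5 events occur there: P(S_5 ≤ t) = P(N ≥ 5) = 1 − P(N ≤ 4) ≈ 0.8445.

0.8445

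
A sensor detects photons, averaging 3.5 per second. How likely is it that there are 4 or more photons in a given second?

0.4634

With mean μ = 3.5 per second,
P(N ≥ 4) = 1 − P(N ≤ 3) = 1 − Σ_{j=0}^{3} e^(−μ) μ^j/j! ≈ 0.4634.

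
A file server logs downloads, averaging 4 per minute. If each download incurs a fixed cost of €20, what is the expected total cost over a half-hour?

E[N] = 4 × 30 = 120 (a half-hour = 30 minutes); E[cost] = 120 × €20 = €2400.

€2400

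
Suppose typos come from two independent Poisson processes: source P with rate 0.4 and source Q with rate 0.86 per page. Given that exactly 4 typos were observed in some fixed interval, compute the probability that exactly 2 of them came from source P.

0.2817

Given the total, each event is independently from source P with probability p = λ_P/(λ_P+λ_Q) = 0.4/1.26 ≈ 0.3175.
So K ~ Binomial(4, 0.4/1.26): P(K = 2) = C(4,2) · (0.4/1.26)^2 · (0.86/1.26)^2 ≈ 0.2817.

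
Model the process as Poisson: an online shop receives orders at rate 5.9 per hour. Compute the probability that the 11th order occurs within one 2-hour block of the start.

0.6315

Over the interval, μ = 5.9 × 2 = 11.8 (a 2-hour block = 2 hours).
The 11th arrival falls in the interval iff at least 11 events occur there: P(S_11 ≤ t) = P(N ≥ 11) = 1 − P(N ≤ 10) ≈ 0.6315.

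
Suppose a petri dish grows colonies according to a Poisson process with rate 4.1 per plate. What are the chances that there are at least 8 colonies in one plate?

0.0573

With mean μ = 4.1 per plate,
P(N ≥ 8) = 1 − P(N ≤ 7) = 1 − Σ_{j=0}^{7} e^(−μ) μ^j/j! ≈ 0.0573.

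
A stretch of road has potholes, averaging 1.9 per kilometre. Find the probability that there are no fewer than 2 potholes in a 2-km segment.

0.8926

Over the interval, μ = 1.9 × 2 = 3.8 (a 2-km segment = 2 kilometres).
P(N ≥ 2) = 1 − P(N ≤ 1) = 1 − Σ_{j=0}^{1} e^(−μ) μ^j/j! ≈ 0.8926.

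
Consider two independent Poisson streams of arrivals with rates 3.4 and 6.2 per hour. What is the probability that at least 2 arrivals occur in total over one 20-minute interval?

Independent Poisson processes superpose: combined rate λ = 3.4 + 6.2 = 9.6 per hour.
Over the interval, μ = 9.6 × 1/3 = 3.2 (a 20-minute interval = 1/3 hours).
P(N ≥ 2) = 1 − P(N ≤ 1) ≈ 0.8288.

0.8288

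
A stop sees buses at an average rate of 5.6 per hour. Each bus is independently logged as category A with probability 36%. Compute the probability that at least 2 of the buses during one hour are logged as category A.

Thinning: the buses that are logged as category A themselves form a Poisson process with rate 0.36 × 5.6 = 2.016 per hour.
So μ = 2.016.
P(N ≥ 2) = 1 − P(N ≤ 1) ≈ 0.5983.

0.5983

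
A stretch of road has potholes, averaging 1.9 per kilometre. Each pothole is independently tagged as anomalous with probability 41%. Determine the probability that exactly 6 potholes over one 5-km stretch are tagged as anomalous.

Thinning: the potholes that are tagged as anomalous themselves form a Poisson process with rate 0.41 × 1.9 = 0.779 per kilometre.
Over the interval, μ = 0.779 × 5 = 3.895 (a 5-km stretch = 5 kilometres).
P(N = 6) = e^(−3.895) · 3.895^6/6! ≈ 0.0987.

0.0987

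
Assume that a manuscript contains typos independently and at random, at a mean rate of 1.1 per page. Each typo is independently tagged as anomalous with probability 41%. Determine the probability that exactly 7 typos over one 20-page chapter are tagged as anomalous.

Thinning: the typos that are tagged as anomalous themselves form a Poisson process with rate 0.41 × 1.1 = 0.451 per page.
Over the interval, μ = 0.451 × 20 = 9.02 (a 20-page chapter = 20 pages).
P(N = 7) = e^(−9.02) · 9.02^7/7! ≈ 0.1166.

0.1166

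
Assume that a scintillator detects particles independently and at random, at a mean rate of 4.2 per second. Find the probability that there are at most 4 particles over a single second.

With mean μ = 4.2 per second,
P(N ≤ 4) = Σ_{j=0}^{4} e^(−μ) μ^j/j! ≈ 0.5898.

0.5898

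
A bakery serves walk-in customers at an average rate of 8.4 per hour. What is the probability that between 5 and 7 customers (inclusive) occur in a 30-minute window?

Over the interval, μ = 8.4 × 0.5 = 4.2 (a 30-minute window = 0.5 hours).
P(5 ≤ N ≤ 7) = Σ_{j=5}^{7} e^(−4.2) · 4.2^j/j! ≈ 0.3462.

0.3462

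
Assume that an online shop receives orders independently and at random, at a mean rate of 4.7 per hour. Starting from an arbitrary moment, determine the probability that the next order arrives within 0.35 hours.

Inter-arrival times are exponential with rate λ = 4.7 per hour.
P(T ≤ 0.35) = 1 − e^(−λt) = 1 − e^(−4.7 × 0.35) = 1 − e^(−1.645) ≈ 0.8070.

0.8070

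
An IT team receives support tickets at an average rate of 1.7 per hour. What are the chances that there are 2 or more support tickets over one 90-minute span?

Over the interval, μ = 1.7 × 1.5 = 2.55 (a 90-minute span = 1.5 hours).
P(N ≥ 2) = 1 − P(N ≤ 1) = 1 − Σ_{j=0}^{1} e^(−μ) μ^j/j! ≈ 0.7228.

0.7228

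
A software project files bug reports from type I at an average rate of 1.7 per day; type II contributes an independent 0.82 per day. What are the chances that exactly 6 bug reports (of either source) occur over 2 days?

0.1474

Independent Poisson processes superpose: combined rate λ = 1.7 + 0.82 = 2.52 per day.
Over the interval, μ = 2.52 × 2 = 5.04 (2 days).
P(N = 6) = e^(−5.04) · 5.04^6/6! ≈ 0.1474.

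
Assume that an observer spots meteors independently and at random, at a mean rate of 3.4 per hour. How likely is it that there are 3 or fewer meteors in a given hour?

With mean μ = 3.4 per hour,
P(N ≤ 3) = Σ_{j=0}^{3} e^(−μ) μ^j/j! ≈ 0.5584.

0.5584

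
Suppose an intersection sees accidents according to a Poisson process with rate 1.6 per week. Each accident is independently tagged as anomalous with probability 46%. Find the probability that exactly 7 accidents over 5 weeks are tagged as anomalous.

0.0457

Thinning: the accidents that are tagged as anomalous themselves form a Poisson process with rate 0.46 × 1.6 = 0.736 per week.
Over the interval, μ = 0.736 × 5 = 3.68 (5 weeks).
P(N = 7) = e^(−3.68) · 3.68^7/7! ≈ 0.0457.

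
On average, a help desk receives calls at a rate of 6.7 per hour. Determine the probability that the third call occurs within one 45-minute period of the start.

0.8774

Over the interval, μ = 6.7 × 0.75 = 5.025 (a 45-minute period = 0.75 hours).
The third arrival falls in the interval iff at least 3 events occur there: P(S_3 ≤ t) = P(N ≥ 3) = 1 − P(N ≤ 2) ≈ 0.8774.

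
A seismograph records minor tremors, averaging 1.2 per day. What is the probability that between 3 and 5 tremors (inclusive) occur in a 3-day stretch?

Over the interval, μ = 1.2 × 3 = 3.6 (a 3-day stretch = 3 days).
P(3 ≤ N ≤ 5) = Σ_{j=3}^{5} e^(−3.6) · 3.6^j/j! ≈ 0.5414.

0.5414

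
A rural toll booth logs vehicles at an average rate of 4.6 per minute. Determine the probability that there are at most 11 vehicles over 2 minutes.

Over the interval, μ = 4.6 × 2 = 9.2 (2 minutes).
P(N ≤ 11) = Σ_{j=0}^{11} e^(−μ) μ^j/j! ≈ 0.7832.

0.7832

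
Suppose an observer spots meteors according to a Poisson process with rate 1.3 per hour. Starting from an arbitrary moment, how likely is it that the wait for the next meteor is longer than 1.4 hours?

The wait for the next event is exponential with rate λ = 1.3 per hour.
P(T > 1.4) = e^(−λt) = e^(−1.3 × 1.4) = e^(−1.82) ≈ 0.1620.

0.1620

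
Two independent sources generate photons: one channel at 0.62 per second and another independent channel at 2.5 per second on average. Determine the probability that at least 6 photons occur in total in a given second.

Independent Poisson processes superpose: combined rate λ = 0.62 + 2.5 = 3.12 per second.
So μ = 3.12.
P(N ≥ 6) = 1 − P(N ≤ 5) ≈ 0.0965.

0.0965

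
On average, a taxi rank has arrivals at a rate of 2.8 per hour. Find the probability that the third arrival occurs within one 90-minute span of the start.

0.7898

Over the interval, μ = 2.8 × 1.5 = 4.2 (a 90-minute span = 1.5 hours).
The third arrival falls in the interval iff at least 3 events occur there: P(S_3 ≤ t) = P(N ≥ 3) = 1 − P(N ≤ 2) ≈ 0.7898.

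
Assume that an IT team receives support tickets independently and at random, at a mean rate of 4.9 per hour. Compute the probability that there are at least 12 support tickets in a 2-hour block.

0.2807

Over the interval, μ = 4.9 × 2 = 9.8 (a 2-hour block = 2 hours).
P(N ≥ 12) = 1 − P(N ≤ 11) = 1 − Σ_{j=0}^{11} e^(−μ) μ^j/j! ≈ 0.2807.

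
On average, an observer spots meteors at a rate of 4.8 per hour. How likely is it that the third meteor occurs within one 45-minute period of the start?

0.6973

Over the interval, μ = 4.8 × 0.75 = 3.6 (a 45-minute period = 0.75 hours).
The third arrival falls in the interval iff at least 3 events occur there: P(S_3 ≤ t) = P(N ≥ 3) = 1 − P(N ≤ 2) ≈ 0.6973.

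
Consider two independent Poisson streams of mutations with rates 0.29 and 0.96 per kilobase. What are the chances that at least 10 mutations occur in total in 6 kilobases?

Independent Poisson processes superpose: combined rate λ = 0.29 + 0.96 = 1.25 per kilobase.
Over the interval, μ = 1.25 × 6 = 7.5 (6 kilobases).
P(N ≥ 10) = 1 − P(N ≤ 9) ≈ 0.2236.

0.2236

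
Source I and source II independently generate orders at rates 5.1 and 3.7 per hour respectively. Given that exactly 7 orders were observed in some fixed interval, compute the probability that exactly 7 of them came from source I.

0.0220

Given the total, each event is independently from source I with probability p = λ_I/(λ_I+λ_II) = 5.1/8.8 ≈ 0.5795.
So K ~ Binomial(7, 5.1/8.8): P(K = 7) = C(7,7) · (5.1/8.8)^7 · (3.7/8.8)^0 ≈ 0.0220.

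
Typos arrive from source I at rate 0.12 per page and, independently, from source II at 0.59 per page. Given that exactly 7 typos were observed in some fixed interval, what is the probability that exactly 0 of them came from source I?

Given the total, each event is independently from source I with probability p = λ_I/(λ_I+λ_II) = 0.12/0.71 ≈ 0.1690.
So K ~ Binomial(7, 0.12/0.71): P(K = 0) = C(7,0) · (0.12/0.71)^0 · (0.59/0.71)^7 ≈ 0.2736.

0.2736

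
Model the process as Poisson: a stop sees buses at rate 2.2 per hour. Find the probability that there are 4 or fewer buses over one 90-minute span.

0.7626

Over the interval, μ = 2.2 × 1.5 = 3.3 (a 90-minute span = 1.5 hours).
P(N ≤ 4) = Σ_{j=0}^{4} e^(−μ) μ^j/j! ≈ 0.7626.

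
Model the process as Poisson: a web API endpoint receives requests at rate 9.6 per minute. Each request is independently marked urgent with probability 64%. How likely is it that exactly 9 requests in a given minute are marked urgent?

0.0738

Thinning: the requests that are marked urgent themselves form a Poisson process with rate 0.64 × 9.6 = 6.144 per minute.
So μ = 6.144.
P(N = 9) = e^(−6.144) · 6.144^9/9! ≈ 0.0738.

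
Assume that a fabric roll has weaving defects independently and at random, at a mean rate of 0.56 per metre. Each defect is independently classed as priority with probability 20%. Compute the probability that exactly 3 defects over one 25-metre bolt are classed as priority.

Thinning: the defects that are classed as priority themselves form a Poisson process with rate 0.2 × 0.56 = 0.112 per metre.
Over the interval, μ = 0.112 × 25 = 2.8 (a 25-metre bolt = 25 metres).
P(N = 3) = e^(−2.8) · 2.8^3/3! ≈ 0.2225.

0.2225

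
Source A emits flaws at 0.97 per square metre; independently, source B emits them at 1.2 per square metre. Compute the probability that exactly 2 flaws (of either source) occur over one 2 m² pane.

0.1228

Independent Poisson processes superpose: combined rate λ = 0.97 + 1.2 = 2.17 per square metre.
Over the interval, μ = 2.17 × 2 = 4.34 (a 2 m² pane = 2 square metres).
P(N = 2) = e^(−4.34) · 4.34^2/2! ≈ 0.1228.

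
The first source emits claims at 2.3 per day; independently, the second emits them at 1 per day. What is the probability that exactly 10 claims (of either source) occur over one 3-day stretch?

Independent Poisson processes superpose: combined rate λ = 2.3 + 1 = 3.3 per day.
Over the interval, μ = 3.3 × 3 = 9.9 (a 3-day stretch = 3 days).
P(N = 10) = e^(−9.9) · 9.9^10/10! ≈ 0.1250.

0.1250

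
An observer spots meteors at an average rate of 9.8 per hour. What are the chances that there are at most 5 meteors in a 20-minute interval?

Over the interval, μ = 9.8 × 1/3 ≈ 3.26667 (a 20-minute interval = 1/3 hours).
P(N ≤ 5) = Σ_{j=0}^{5} e^(−μ) μ^j/j! ≈ 0.8869.

0.8869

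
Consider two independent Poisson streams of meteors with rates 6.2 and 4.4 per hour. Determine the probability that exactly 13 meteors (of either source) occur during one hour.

Independent Poisson processes superpose: combined rate λ = 6.2 + 4.4 = 10.6 per hour.
So μ = 10.6.
P(N = 13) = e^(−10.6) · 10.6^13/13! ≈ 0.0853.

0.0853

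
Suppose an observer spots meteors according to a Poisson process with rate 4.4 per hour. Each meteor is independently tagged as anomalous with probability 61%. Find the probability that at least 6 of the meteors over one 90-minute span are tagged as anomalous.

Thinning: the meteors that are tagged as anomalous themselves form a Poisson process with rate 0.61 × 4.4 = 2.684 per hour.
Over the interval, μ = 2.684 × 1.5 = 4.026 (a 90-minute span = 1.5 hours).
P(N ≥ 6) = 1 − P(N ≤ 5) ≈ 0.2189.

0.2189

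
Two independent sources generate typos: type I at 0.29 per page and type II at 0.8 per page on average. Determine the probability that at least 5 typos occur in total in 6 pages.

0.7808

Independent Poisson processes superpose: combined rate λ = 0.29 + 0.8 = 1.09 per page.
Over the interval, μ = 1.09 × 6 = 6.54 (6 pages).
P(N ≥ 5) = 1 − P(N ≤ 4) ≈ 0.7808.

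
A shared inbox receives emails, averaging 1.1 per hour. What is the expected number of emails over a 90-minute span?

1.65

E[N] = λt = 1.1 × 1.5 = 1.65 (a 90-minute span = 1.5 hours).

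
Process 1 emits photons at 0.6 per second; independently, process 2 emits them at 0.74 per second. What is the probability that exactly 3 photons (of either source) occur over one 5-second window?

Independent Poisson processes superpose: combined rate λ = 0.6 + 0.74 = 1.34 per second.
Over the interval, μ = 1.34 × 5 = 6.7 (a 5-second window = 5 seconds).
P(N = 3) = e^(−6.7) · 6.7^3/3! ≈ 0.0617.

0.0617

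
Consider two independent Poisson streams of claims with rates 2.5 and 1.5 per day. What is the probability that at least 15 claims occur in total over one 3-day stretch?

0.2280

Independent Poisson processes superpose: combined rate λ = 2.5 + 1.5 = 4 per day.
Over the interval, μ = 4 × 3 = 12 (a 3-day stretch = 3 days).
P(N ≥ 15) = 1 − P(N ≤ 14) ≈ 0.2280.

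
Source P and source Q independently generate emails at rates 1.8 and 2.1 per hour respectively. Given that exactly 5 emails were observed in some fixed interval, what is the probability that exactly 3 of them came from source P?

0.2851

Given the total, each event is independently from source P with probability p = λ_P/(λ_P+λ_Q) = 1.8/3.9 ≈ 0.4615.
So K ~ Binomial(5, 1.8/3.9): P(K = 3) = C(5,3) · (1.8/3.9)^3 · (2.1/3.9)^2 ≈ 0.2851.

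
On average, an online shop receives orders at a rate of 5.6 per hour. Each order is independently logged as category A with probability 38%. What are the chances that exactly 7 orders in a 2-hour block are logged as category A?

Thinning: the orders that are logged as category A themselves form a Poisson process with rate 0.38 × 5.6 = 2.128 per hour.
Over the interval, μ = 2.128 × 2 = 4.256 (a 2-hour block = 2 hours).
P(N = 7) = e^(−4.256) · 4.256^7/7! ≈ 0.0712.

0.0712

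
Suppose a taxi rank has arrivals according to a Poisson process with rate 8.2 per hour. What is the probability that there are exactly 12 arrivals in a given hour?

With mean μ = 8.2 per hour,
P(N = 12) = e^(−μ) μ^12/12! = e^(−8.2) · 8.2^12/479001600 ≈ 0.0530.

0.0530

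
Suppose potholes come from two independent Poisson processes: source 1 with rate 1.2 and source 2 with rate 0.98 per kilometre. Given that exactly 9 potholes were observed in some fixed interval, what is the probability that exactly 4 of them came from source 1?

0.2124

Given the total, each event is independently from source 1 with probability p = λ_1/(λ_1+λ_2) = 1.2/2.18 ≈ 0.5505.
So K ~ Binomial(9, 1.2/2.18): P(K = 4) = C(9,4) · (1.2/2.18)^4 · (0.98/2.18)^5 ≈ 0.2124.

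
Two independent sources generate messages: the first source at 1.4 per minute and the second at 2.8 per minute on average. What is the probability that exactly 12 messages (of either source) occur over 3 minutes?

0.1127

Independent Poisson processes superpose: combined rate λ = 1.4 + 2.8 = 4.2 per minute.
Over the interval, μ = 4.2 × 3 = 12.6 (3 minutes).
P(N = 12) = e^(−12.6) · 12.6^12/12! ≈ 0.1127.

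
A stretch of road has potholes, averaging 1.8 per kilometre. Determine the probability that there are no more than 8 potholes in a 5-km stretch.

Over the interval, μ = 1.8 × 5 = 9 (a 5-km stretch = 5 kilometres).
P(N ≤ 8) = Σ_{j=0}^{8} e^(−μ) μ^j/j! ≈ 0.4557.

0.4557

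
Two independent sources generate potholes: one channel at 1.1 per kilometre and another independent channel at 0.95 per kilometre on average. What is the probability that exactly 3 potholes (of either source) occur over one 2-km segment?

0.1904

Independent Poisson processes superpose: combined rate λ = 1.1 + 0.95 = 2.05 per kilometre.
Over the interval, μ = 2.05 × 2 = 4.1 (a 2-km segment = 2 kilometres).
P(N = 3) = e^(−4.1) · 4.1^3/3! ≈ 0.1904.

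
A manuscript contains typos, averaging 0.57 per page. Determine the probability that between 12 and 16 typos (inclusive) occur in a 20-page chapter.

0.3964

Over the interval, μ = 0.57 × 20 = 11.4 (a 20-page chapter = 20 pages).
P(12 ≤ N ≤ 16) = Σ_{j=12}^{16} e^(−11.4) · 11.4^j/j! ≈ 0.3964.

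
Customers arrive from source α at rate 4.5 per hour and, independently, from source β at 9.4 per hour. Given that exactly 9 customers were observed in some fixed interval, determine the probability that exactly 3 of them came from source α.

Given the total, each event is independently from source α with probability p = λ_α/(λ_α+λ_β) = 4.5/13.9 ≈ 0.3237.
So K ~ Binomial(9, 4.5/13.9): P(K = 3) = C(9,3) · (4.5/13.9)^3 · (9.4/13.9)^6 ≈ 0.2726.

0.2726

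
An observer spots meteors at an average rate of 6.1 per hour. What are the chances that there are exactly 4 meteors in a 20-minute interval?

0.0932

Over the interval, μ = 6.1 × 1/3 ≈ 2.03333 (a 20-minute interval = 1/3 hours).
P(N = 4) = e^(−μ) μ^4/4! = e^(−2.03333) · 2.03333^4/24 ≈ 0.0932.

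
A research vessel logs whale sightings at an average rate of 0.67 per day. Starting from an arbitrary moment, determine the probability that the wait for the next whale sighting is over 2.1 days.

0.2449

The wait for the next event is exponential with rate λ = 0.67 per day.
P(T > 2.1) = e^(−λt) = e^(−0.67 × 2.1) = e^(−1.407) ≈ 0.2449.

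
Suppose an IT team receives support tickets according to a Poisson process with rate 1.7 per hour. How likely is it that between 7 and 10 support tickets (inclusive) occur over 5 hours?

Over the interval, μ = 1.7 × 5 = 8.5 (5 hours).
P(7 ≤ N ≤ 10) = Σ_{j=7}^{10} e^(−8.5) · 8.5^j/j! ≈ 0.5072.

0.5072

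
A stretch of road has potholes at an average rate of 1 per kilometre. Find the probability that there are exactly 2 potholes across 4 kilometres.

Over the interval, μ = 1 × 4 = 4 (4 kilometres).
P(N = 2) = e^(−μ) μ^2/2! = e^(−4) · 4^2/2 ≈ 0.1465.

0.1465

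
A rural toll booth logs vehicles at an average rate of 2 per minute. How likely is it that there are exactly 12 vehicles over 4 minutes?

Over the interval, μ = 2 × 4 = 8 (4 minutes).
P(N = 12) = e^(−μ) μ^12/12! = e^(−8) · 8^12/479001600 ≈ 0.0481.

0.0481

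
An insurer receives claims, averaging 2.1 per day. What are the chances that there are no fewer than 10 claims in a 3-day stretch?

Over the interval, μ = 2.1 × 3 = 6.3 (a 3-day stretch = 3 days).
P(N ≥ 10) = 1 − P(N ≤ 9) = 1 − Σ_{j=0}^{9} e^(−μ) μ^j/j! ≈ 0.1061.

0.1061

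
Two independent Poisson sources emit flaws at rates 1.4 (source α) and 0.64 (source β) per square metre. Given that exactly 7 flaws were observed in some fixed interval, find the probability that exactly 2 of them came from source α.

Given the total, each event is independently from source α with probability p = λ_α/(λ_α+λ_β) = 1.4/2.04 ≈ 0.6863.
So K ~ Binomial(7, 1.4/2.04): P(K = 2) = C(7,2) · (1.4/2.04)^2 · (0.64/2.04)^5 ≈ 0.0301.

0.0301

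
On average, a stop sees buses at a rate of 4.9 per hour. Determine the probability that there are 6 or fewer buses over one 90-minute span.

Over the interval, μ = 4.9 × 1.5 = 7.35 (a 90-minute span = 1.5 hours).
P(N ≤ 6) = Σ_{j=0}^{6} e^(−μ) μ^j/j! ≈ 0.3990.

0.3990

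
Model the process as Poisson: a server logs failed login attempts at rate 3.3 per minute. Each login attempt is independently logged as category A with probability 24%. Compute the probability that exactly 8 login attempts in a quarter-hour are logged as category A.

0.0682

Thinning: the login attempts that are logged as category A themselves form a Poisson process with rate 0.24 × 3.3 = 0.792 per minute.
Over the interval, μ = 0.792 × 15 = 11.88 (a quarter-hour = 15 minutes).
P(N = 8) = e^(−11.88) · 11.88^8/8! ≈ 0.0682.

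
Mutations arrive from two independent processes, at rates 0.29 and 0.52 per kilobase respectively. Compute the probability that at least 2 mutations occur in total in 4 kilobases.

0.8339

Independent Poisson processes superpose: combined rate λ = 0.29 + 0.52 = 0.81 per kilobase.
Over the interval, μ = 0.81 × 4 = 3.24 (4 kilobases).
P(N ≥ 2) = 1 − P(N ≤ 1) ≈ 0.8339.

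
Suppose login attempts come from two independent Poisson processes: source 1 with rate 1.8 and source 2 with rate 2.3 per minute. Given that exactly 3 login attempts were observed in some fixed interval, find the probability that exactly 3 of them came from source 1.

0.0846

Given the total, each event is independently from source 1 with probability p = λ_1/(λ_1+λ_2) = 1.8/4.1 ≈ 0.4390.
So K ~ Binomial(3, 1.8/4.1): P(K = 3) = C(3,3) · (1.8/4.1)^3 · (2.3/4.1)^0 ≈ 0.0846.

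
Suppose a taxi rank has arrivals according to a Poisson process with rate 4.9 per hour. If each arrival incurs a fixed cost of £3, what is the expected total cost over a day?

E[N] = 4.9 × 24 = 117.6 (a day = 24 hours); E[cost] = 117.6 × £3 = £352.8.

£352.8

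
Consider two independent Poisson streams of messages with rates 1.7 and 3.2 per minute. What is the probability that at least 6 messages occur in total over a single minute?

Independent Poisson processes superpose: combined rate λ = 1.7 + 3.2 = 4.9 per minute.
So μ = 4.9.
P(N ≥ 6) = 1 − P(N ≤ 5) ≈ 0.3665.

0.3665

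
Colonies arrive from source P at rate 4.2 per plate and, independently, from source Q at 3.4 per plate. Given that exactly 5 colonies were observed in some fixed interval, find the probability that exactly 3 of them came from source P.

0.3378

Given the total, each event is independently from source P with probability p = λ_P/(λ_P+λ_Q) = 4.2/7.6 ≈ 0.5526.
So K ~ Binomial(5, 4.2/7.6): P(K = 3) = C(5,3) · (4.2/7.6)^3 · (3.4/7.6)^2 ≈ 0.3378.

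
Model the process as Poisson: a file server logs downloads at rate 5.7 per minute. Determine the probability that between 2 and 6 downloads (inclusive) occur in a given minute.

0.6319

With mean μ = 5.7 per minute,
P(2 ≤ N ≤ 6) = Σ_{j=2}^{6} e^(−5.7) · 5.7^j/j! ≈ 0.6319.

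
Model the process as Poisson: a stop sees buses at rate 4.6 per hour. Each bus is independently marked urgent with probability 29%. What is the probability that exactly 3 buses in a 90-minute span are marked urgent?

0.1805

Thinning: the buses that are marked urgent themselves form a Poisson process with rate 0.29 × 4.6 = 1.334 per hour.
Over the interval, μ = 1.334 × 1.5 = 2.001 (a 90-minute span = 1.5 hours).
P(N = 3) = e^(−2.001) · 2.001^3/3! ≈ 0.1805.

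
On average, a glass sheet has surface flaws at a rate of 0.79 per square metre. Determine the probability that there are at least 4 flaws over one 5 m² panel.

0.5567

Over the interval, μ = 0.79 × 5 = 3.95 (a 5 m² panel = 5 square metres).
P(N ≥ 4) = 1 − P(N ≤ 3) = 1 − Σ_{j=0}^{3} e^(−μ) μ^j/j! ≈ 0.5567.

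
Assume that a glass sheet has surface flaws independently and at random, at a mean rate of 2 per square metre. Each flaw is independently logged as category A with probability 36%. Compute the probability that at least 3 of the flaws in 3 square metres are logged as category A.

Thinning: the flaws that are logged as category A themselves form a Poisson process with rate 0.36 × 2 = 0.72 per square metre.
Over the interval, μ = 0.72 × 3 = 2.16 (3 square metres).
P(N ≥ 3) = 1 − P(N ≤ 2) ≈ 0.3665.

0.3665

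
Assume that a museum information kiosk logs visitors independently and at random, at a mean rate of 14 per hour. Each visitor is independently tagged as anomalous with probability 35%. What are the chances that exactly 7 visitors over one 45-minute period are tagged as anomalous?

0.0455

Thinning: the visitors that are tagged as anomalous themselves form a Poisson process with rate 0.35 × 14 = 4.9 per hour.
Over the interval, μ = 4.9 × 0.75 = 3.675 (a 45-minute period = 0.75 hours).
P(N = 7) = e^(−3.675) · 3.675^7/7! ≈ 0.0455.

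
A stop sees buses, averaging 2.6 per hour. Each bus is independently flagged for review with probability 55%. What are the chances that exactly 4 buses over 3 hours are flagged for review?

Thinning: the buses that are flagged for review themselves form a Poisson process with rate 0.55 × 2.6 = 1.43 per hour.
Over the interval, μ = 1.43 × 3 = 4.29 (3 hours).
P(N = 4) = e^(−4.29) · 4.29^4/4! ≈ 0.1934.

0.1934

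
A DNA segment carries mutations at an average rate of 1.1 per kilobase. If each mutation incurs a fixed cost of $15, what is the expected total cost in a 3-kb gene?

$49.5

E[N] = 1.1 × 3 = 3.3 (a 3-kb gene = 3 kilobases); E[cost] = 3.3 × $15 = $49.5.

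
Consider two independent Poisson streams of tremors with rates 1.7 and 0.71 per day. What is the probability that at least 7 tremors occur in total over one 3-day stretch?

Independent Poisson processes superpose: combined rate λ = 1.7 + 0.71 = 2.41 per day.
Over the interval, μ = 2.41 × 3 = 7.23 (a 3-day stretch = 3 days).
P(N ≥ 7) = 1 − P(N ≤ 6) ≈ 0.5840.

0.5840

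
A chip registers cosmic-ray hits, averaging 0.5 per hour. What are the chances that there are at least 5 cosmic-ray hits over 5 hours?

Over the interval, μ = 0.5 × 5 = 2.5 (5 hours).
P(N ≥ 5) = 1 − P(N ≤ 4) = 1 − Σ_{j=0}^{4} e^(−μ) μ^j/j! ≈ 0.1088.

0.1088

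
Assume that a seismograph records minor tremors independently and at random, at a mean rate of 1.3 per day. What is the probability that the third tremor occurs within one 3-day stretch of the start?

Over the interval, μ = 1.3 × 3 = 3.9 (a 3-day stretch = 3 days).
The third arrival falls in the interval iff at least 3 events occur there: P(S_3 ≤ t) = P(N ≥ 3) = 1 − P(N ≤ 2) ≈ 0.7469.

0.7469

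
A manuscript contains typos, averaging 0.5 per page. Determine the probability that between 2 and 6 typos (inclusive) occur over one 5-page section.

Over the interval, μ = 0.5 × 5 = 2.5 (a 5-page section = 5 pages).
P(2 ≤ N ≤ 6) = Σ_{j=2}^{6} e^(−2.5) · 2.5^j/j! ≈ 0.6985.

0.6985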